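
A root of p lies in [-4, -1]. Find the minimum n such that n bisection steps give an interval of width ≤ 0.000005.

Width after n steps is 3/2^n. Need 2^n ≥ 3/0.000005 = 600000.
2^19 = 524288 < 600000 ≤ 2^20 = 1048576, so n = 20.

20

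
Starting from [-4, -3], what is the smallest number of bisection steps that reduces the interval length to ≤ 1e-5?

17

Width after n steps is 1/2^n. Need 2^n ≥ 1/1e-5 = 100000.
2^16 = 65536 < 100000 ≤ 2^17 = 131072, so n = 17.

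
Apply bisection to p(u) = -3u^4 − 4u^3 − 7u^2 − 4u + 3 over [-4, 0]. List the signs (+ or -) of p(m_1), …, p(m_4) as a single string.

midpoint -2: p = -33 < 0 → [-2, 0]
midpoint -1: p = 1 > 0 → [-2, -1]
midpoint -1.5: p = -8.4375 < 0 → [-1.5, -1]
midpoint -1.25: p = -2.4492 < 0 → [-1.25, -1]

-+--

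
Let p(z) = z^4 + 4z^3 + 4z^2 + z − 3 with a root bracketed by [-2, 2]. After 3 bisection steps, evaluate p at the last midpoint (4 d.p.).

z = 0 gives p = -3, negative; keep [0, 2]
z = 1 gives p = 7, positive; keep [0, 1]
z = 0.5 gives p = -0.9375, negative; keep [0.5, 1]

-0.9375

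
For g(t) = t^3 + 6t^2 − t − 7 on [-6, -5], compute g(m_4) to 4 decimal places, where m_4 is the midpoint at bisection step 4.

1.1409

t = -5.5 gives g = 13.625, positive; keep [-6, -5.5]
t = -5.75 gives g = 7.015625, positive; keep [-6, -5.75]
t = -5.875 gives g = 3.189453, positive; keep [-6, -5.875]
t = -5.9375 gives g = 1.1409, positive; keep [-6, -5.9375]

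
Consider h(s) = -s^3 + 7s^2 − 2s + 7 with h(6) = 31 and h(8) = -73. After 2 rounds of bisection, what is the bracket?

[6.5, 7]

m = 7, h(m) = -7 (−); new bracket [6, 7]
m = 6.5, h(m) = 15.125 (+); new bracket [6.5, 7]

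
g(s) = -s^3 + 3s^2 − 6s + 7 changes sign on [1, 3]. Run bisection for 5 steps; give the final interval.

[1.8125, 1.875]

m = 2, g(m) = -1 (−); new bracket [1, 2]
m = 1.5, g(m) = 1.375 (+); new bracket [1.5, 2]
m = 1.75, g(m) = 0.328125 (+); new bracket [1.75, 2]
m = 1.875, g(m) = -0.2949 (−); new bracket [1.75, 1.875]
m = 1.8125, g(m) = 0.0261 (+); new bracket [1.8125, 1.875]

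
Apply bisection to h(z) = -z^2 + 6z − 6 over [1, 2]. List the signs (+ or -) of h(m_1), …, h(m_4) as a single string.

z = 1.5 gives h = 0.75, positive; keep [1, 1.5]
z = 1.25 gives h = -0.0625, negative; keep [1.25, 1.5]
z = 1.375 gives h = 0.359375, positive; keep [1.25, 1.375]
z = 1.3125 gives h = 0.1523, positive; keep [1.25, 1.3125]

+-++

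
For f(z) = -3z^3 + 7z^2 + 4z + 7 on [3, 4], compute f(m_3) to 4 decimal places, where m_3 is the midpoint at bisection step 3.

m = 3.5, f(m) = -21.875 (−); new bracket [3, 3.5]
m = 3.25, f(m) = -9.046875 (−); new bracket [3, 3.25]
m = 3.125, f(m) = -3.693359 (−); new bracket [3, 3.125]

-3.6934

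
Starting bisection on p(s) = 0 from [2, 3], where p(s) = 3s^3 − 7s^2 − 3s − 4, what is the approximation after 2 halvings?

m = 2.5, p(m) = -8.375 (−); new bracket [2.5, 3]
m = 2.75, p(m) = -2.796875 (−); new bracket [2.75, 3]

2.75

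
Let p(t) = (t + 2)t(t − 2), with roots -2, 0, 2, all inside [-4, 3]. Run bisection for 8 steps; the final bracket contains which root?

m = -0.5, p(m) = 1.875 (+); new bracket [-4, -0.5]
m = -2.25, p(m) = -2.390625 (−); new bracket [-2.25, -0.5]
m = -1.375, p(m) = 2.900391 (+); new bracket [-2.25, -1.375]
m = -1.8125, p(m) = 1.2957 (+); new bracket [-2.25, -1.8125]
m = -2.03125, p(m) = -0.2559 (−); new bracket [-2.03125, -1.8125]
m = -1.921875, p(m) = 0.5889 (+); new bracket [-2.03125, -1.921875]
m = -1.9765625, p(m) = 0.1842 (+); new bracket [-2.03125, -1.9765625]
m = -2.00390625, p(m) = -0.0313 (−); new bracket [-2.00390625, -1.9765625]

-2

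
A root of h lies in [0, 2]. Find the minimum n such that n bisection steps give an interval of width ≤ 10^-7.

25

Width after n steps is 2/2^n. Need 2^n ≥ 2/10^-7 = 20000000.
2^24 = 16777216 < 20000000 ≤ 2^25 = 33554432, so n = 25.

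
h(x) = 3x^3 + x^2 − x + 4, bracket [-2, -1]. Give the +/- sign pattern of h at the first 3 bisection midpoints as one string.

-+-

m = -1.5, h(m) = -2.375 (−); new bracket [-1.5, -1]
m = -1.25, h(m) = 0.953125 (+); new bracket [-1.5, -1.25]
m = -1.375, h(m) = -0.533203 (−); new bracket [-1.375, -1.25]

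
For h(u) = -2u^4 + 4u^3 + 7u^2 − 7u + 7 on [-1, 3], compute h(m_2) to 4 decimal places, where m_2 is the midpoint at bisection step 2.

21.0000

u = 1 gives h = 9, positive; keep [1, 3]
u = 2 gives h = 21, positive; keep [2, 3]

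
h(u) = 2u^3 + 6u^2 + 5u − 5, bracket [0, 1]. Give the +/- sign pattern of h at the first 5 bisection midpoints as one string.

-+++-

m = 0.5, h(m) = -0.75 (−); new bracket [0.5, 1]
m = 0.75, h(m) = 2.96875 (+); new bracket [0.5, 0.75]
m = 0.625, h(m) = 0.957031 (+); new bracket [0.5, 0.625]
m = 0.5625, h(m) = 0.0669 (+); new bracket [0.5, 0.5625]
m = 0.53125, h(m) = -0.3505 (−); new bracket [0.53125, 0.5625]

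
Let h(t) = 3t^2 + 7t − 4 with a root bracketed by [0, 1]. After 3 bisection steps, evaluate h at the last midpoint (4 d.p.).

-0.9531

t = 0.5 gives h = 0.25, positive; keep [0, 0.5]
t = 0.25 gives h = -2.0625, negative; keep [0.25, 0.5]
t = 0.375 gives h = -0.953125, negative; keep [0.375, 0.5]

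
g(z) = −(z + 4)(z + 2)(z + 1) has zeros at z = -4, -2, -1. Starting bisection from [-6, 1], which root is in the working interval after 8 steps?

-4

g(-2.5) = -1.125 < 0, so the root lies in [-6, -2.5]
g(-4.25) = 1.828125 > 0, so the root lies in [-4.25, -2.5]
g(-3.375) = -2.041016 < 0, so the root lies in [-4.25, -3.375]
g(-3.8125) = -0.9558 < 0, so the root lies in [-4.25, -3.8125]
g(-4.03125) = 0.1924 > 0, so the root lies in [-4.03125, -3.8125]
g(-3.921875) = -0.4387 < 0, so the root lies in [-4.03125, -3.921875]
g(-3.9765625) = -0.1379 < 0, so the root lies in [-4.03125, -3.9765625]
g(-4.00390625) = 0.0235 > 0, so the root lies in [-4.00390625, -3.9765625]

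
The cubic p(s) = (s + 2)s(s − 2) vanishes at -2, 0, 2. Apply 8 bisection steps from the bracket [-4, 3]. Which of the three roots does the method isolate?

m = -0.5, p(m) = 1.875 (+); new bracket [-4, -0.5]
m = -2.25, p(m) = -2.390625 (−); new bracket [-2.25, -0.5]
m = -1.375, p(m) = 2.900391 (+); new bracket [-2.25, -1.375]
m = -1.8125, p(m) = 1.2957 (+); new bracket [-2.25, -1.8125]
m = -2.03125, p(m) = -0.2559 (−); new bracket [-2.03125, -1.8125]
m = -1.921875, p(m) = 0.5889 (+); new bracket [-2.03125, -1.921875]
m = -1.9765625, p(m) = 0.1842 (+); new bracket [-2.03125, -1.9765625]
m = -2.00390625, p(m) = -0.0313 (−); new bracket [-2.00390625, -1.9765625]

-2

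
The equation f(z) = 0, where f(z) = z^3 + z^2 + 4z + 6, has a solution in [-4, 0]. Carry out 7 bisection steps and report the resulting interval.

z = -2 gives f = -6, negative; keep [-2, 0]
z = -1 gives f = 2, positive; keep [-2, -1]
z = -1.5 gives f = -1.125, negative; keep [-1.5, -1]
z = -1.25 gives f = 0.6094, positive; keep [-1.5, -1.25]
z = -1.375 gives f = -0.209, negative; keep [-1.375, -1.25]
z = -1.3125 gives f = 0.2117, positive; keep [-1.375, -1.3125]
z = -1.34375 gives f = 0.0043, positive; keep [-1.375, -1.34375]

[-1.375, -1.34375]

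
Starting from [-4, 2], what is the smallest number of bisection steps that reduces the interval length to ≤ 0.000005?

Width after n steps is 6/2^n. Need 2^n ≥ 6/0.000005 = 1200000.
2^20 = 1048576 < 1200000 ≤ 2^21 = 2097152, so n = 21.

21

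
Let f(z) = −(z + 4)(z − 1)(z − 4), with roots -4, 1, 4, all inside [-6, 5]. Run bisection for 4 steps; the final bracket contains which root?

f(-0.5) = -23.625 < 0, so the root lies in [-6, -0.5]
f(-3.25) = -23.109375 < 0, so the root lies in [-6, -3.25]
f(-4.625) = 30.322266 > 0, so the root lies in [-4.625, -3.25]
f(-3.9375) = -2.4495 < 0, so the root lies in [-4.625, -3.9375]

-4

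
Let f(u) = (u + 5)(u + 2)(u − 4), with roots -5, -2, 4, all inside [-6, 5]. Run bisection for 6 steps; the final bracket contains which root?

4

midpoint -0.5: f = -30.375 < 0 → [-0.5, 5]
midpoint 2.25: f = -53.921875 < 0 → [2.25, 5]
midpoint 3.625: f = -18.193359 < 0 → [3.625, 5]
midpoint 4.3125: f = 18.3704 > 0 → [3.625, 4.3125]
midpoint 3.96875: f = -1.6729 < 0 → [3.96875, 4.3125]
midpoint 4.140625: f = 7.8932 > 0 → [3.96875, 4.140625]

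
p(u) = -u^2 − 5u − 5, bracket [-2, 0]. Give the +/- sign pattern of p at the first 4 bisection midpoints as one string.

-+--

u = -1 gives p = -1, negative; keep [-2, -1]
u = -1.5 gives p = 0.25, positive; keep [-1.5, -1]
u = -1.25 gives p = -0.3125, negative; keep [-1.5, -1.25]
u = -1.375 gives p = -0.0156, negative; keep [-1.5, -1.375]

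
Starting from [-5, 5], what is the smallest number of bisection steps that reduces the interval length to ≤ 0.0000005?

25

Width after n steps is 10/2^n. Need 2^n ≥ 10/0.0000005 = 20000000.
2^24 = 16777216 < 20000000 ≤ 2^25 = 33554432, so n = 25.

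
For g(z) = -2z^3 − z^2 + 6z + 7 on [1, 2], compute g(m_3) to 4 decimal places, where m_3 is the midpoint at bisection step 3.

m = 1.5, g(m) = 7 (+); new bracket [1.5, 2]
m = 1.75, g(m) = 3.71875 (+); new bracket [1.75, 2]
m = 1.875, g(m) = 1.550781 (+); new bracket [1.875, 2]

1.5508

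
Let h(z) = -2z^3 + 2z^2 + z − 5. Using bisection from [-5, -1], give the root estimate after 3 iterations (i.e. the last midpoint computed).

midpoint -3: h = 64 > 0 → [-3, -1]
midpoint -2: h = 17 > 0 → [-2, -1]
midpoint -1.5: h = 4.75 > 0 → [-1.5, -1]

-1.5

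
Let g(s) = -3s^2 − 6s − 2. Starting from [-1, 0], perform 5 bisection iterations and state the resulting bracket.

m = -0.5, g(m) = 0.25 (+); new bracket [-0.5, 0]
m = -0.25, g(m) = -0.6875 (−); new bracket [-0.5, -0.25]
m = -0.375, g(m) = -0.171875 (−); new bracket [-0.5, -0.375]
m = -0.4375, g(m) = 0.0508 (+); new bracket [-0.4375, -0.375]
m = -0.40625, g(m) = -0.0576 (−); new bracket [-0.4375, -0.40625]

[-0.4375, -0.40625]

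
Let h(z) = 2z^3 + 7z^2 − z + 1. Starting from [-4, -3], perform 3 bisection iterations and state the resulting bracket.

[-3.75, -3.625]

m = -3.5, h(m) = 4.5 (+); new bracket [-4, -3.5]
m = -3.75, h(m) = -2.28125 (−); new bracket [-3.75, -3.5]
m = -3.625, h(m) = 1.339844 (+); new bracket [-3.75, -3.625]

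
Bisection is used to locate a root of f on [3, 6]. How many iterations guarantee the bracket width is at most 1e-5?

Width after n steps is 3/2^n. Need 2^n ≥ 3/1e-5 = 300000.
2^18 = 262144 < 300000 ≤ 2^19 = 524288, so n = 19.

19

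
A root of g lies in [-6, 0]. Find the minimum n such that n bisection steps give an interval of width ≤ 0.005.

11

Width after n steps is 6/2^n. Need 2^n ≥ 6/0.005 = 1200.
2^10 = 1024 < 1200 ≤ 2^11 = 2048, so n = 11.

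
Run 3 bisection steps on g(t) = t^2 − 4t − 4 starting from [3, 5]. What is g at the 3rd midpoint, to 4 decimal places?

-0.4375

t = 4 gives g = -4, negative; keep [4, 5]
t = 4.5 gives g = -1.75, negative; keep [4.5, 5]
t = 4.75 gives g = -0.4375, negative; keep [4.75, 5]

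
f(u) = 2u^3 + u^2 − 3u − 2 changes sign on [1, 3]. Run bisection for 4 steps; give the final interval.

m = 2, f(m) = 12 (+); new bracket [1, 2]
m = 1.5, f(m) = 2.5 (+); new bracket [1, 1.5]
m = 1.25, f(m) = -0.28125 (−); new bracket [1.25, 1.5]
m = 1.375, f(m) = 0.9648 (+); new bracket [1.25, 1.375]

[1.25, 1.375]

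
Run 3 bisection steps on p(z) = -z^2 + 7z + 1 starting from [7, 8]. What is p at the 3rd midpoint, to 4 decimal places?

0.1094

p(7.5) = -2.75 < 0, so the root lies in [7, 7.5]
p(7.25) = -0.8125 < 0, so the root lies in [7, 7.25]
p(7.125) = 0.109375 > 0, so the root lies in [7.125, 7.25]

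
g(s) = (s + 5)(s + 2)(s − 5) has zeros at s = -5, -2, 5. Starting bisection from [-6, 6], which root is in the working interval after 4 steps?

s = 0 gives g = -50, negative; keep [0, 6]
s = 3 gives g = -80, negative; keep [3, 6]
s = 4.5 gives g = -30.875, negative; keep [4.5, 6]
s = 5.25 gives g = 18.5781, positive; keep [4.5, 5.25]

5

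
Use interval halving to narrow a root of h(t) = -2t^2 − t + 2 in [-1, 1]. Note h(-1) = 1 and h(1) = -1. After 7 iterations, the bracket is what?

[0.765625, 0.78125]

m = 0, h(m) = 2 (+); new bracket [0, 1]
m = 0.5, h(m) = 1 (+); new bracket [0.5, 1]
m = 0.75, h(m) = 0.125 (+); new bracket [0.75, 1]
m = 0.875, h(m) = -0.4062 (−); new bracket [0.75, 0.875]
m = 0.8125, h(m) = -0.1328 (−); new bracket [0.75, 0.8125]
m = 0.78125, h(m) = -0.002 (−); new bracket [0.75, 0.78125]
m = 0.765625, h(m) = 0.062 (+); new bracket [0.765625, 0.78125]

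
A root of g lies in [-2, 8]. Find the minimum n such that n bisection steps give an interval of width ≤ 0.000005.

Width after n steps is 10/2^n. Need 2^n ≥ 10/0.000005 = 2000000.
2^20 = 1048576 < 2000000 ≤ 2^21 = 2097152, so n = 21.

21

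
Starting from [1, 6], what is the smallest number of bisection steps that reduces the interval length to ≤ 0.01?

9

Width after n steps is 5/2^n. Need 2^n ≥ 5/0.01 = 500.
2^8 = 256 < 500 ≤ 2^9 = 512, so n = 9.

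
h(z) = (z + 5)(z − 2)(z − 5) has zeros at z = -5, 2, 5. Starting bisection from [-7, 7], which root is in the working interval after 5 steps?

-5

z = 0 gives h = 50, positive; keep [-7, 0]
z = -3.5 gives h = 70.125, positive; keep [-7, -3.5]
z = -5.25 gives h = -18.578125, negative; keep [-5.25, -3.5]
z = -4.375 gives h = 37.3535, positive; keep [-5.25, -4.375]
z = -4.8125 gives h = 12.5339, positive; keep [-5.25, -4.8125]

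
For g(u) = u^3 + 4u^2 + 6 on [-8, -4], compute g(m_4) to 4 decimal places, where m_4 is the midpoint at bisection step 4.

1.4844

u = -6 gives g = -66, negative; keep [-6, -4]
u = -5 gives g = -19, negative; keep [-5, -4]
u = -4.5 gives g = -4.125, negative; keep [-4.5, -4]
u = -4.25 gives g = 1.4844, positive; keep [-4.5, -4.25]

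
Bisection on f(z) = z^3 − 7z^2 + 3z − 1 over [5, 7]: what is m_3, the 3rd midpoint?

z = 6 gives f = -19, negative; keep [6, 7]
z = 6.5 gives f = -2.625, negative; keep [6.5, 7]
z = 6.75 gives f = 7.859375, positive; keep [6.5, 6.75]

6.75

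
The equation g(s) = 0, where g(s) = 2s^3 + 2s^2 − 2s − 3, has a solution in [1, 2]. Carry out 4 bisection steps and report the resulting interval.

m = 1.5, g(m) = 5.25 (+); new bracket [1, 1.5]
m = 1.25, g(m) = 1.53125 (+); new bracket [1, 1.25]
m = 1.125, g(m) = 0.128906 (+); new bracket [1, 1.125]
m = 1.0625, g(m) = -0.4683 (−); new bracket [1.0625, 1.125]

[1.0625, 1.125]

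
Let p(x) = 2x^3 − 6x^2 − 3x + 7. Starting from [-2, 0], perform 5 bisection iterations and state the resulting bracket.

[-1.125, -1.0625]

p(-1) = 2 > 0, so the root lies in [-2, -1]
p(-1.5) = -8.75 < 0, so the root lies in [-1.5, -1]
p(-1.25) = -2.53125 < 0, so the root lies in [-1.25, -1]
p(-1.125) = -0.0664 < 0, so the root lies in [-1.125, -1]
p(-1.0625) = 1.0151 > 0, so the root lies in [-1.125, -1.0625]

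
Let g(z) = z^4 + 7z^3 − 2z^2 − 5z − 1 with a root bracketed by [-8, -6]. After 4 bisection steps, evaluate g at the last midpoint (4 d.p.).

m = -7, g(m) = -64 (−); new bracket [-8, -7]
m = -7.5, g(m) = 134.9375 (+); new bracket [-7.5, -7]
m = -7.25, g(m) = 25.394531 (+); new bracket [-7.25, -7]
m = -7.125, g(m) = -21.6931 (−); new bracket [-7.25, -7.125]

-21.6931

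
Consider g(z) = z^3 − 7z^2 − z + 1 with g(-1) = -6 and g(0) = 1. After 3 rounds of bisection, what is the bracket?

m = -0.5, g(m) = -0.375 (−); new bracket [-0.5, 0]
m = -0.25, g(m) = 0.796875 (+); new bracket [-0.5, -0.25]
m = -0.375, g(m) = 0.337891 (+); new bracket [-0.5, -0.375]

[-0.5, -0.375]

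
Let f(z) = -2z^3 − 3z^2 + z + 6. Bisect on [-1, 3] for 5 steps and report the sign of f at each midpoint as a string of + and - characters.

+---+

z = 1 gives f = 2, positive; keep [1, 3]
z = 2 gives f = -20, negative; keep [1, 2]
z = 1.5 gives f = -6, negative; keep [1, 1.5]
z = 1.25 gives f = -1.3438, negative; keep [1, 1.25]
z = 1.125 gives f = 0.4805, positive; keep [1.125, 1.25]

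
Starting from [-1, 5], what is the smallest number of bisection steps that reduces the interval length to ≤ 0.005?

Width after n steps is 6/2^n. Need 2^n ≥ 6/0.005 = 1200.
2^10 = 1024 < 1200 ≤ 2^11 = 2048, so n = 11.

11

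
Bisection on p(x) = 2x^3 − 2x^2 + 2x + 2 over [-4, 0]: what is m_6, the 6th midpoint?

x = -2 gives p = -26, negative; keep [-2, 0]
x = -1 gives p = -4, negative; keep [-1, 0]
x = -0.5 gives p = 0.25, positive; keep [-1, -0.5]
x = -0.75 gives p = -1.4688, negative; keep [-0.75, -0.5]
x = -0.625 gives p = -0.5195, negative; keep [-0.625, -0.5]
x = -0.5625 gives p = -0.1138, negative; keep [-0.5625, -0.5]

-0.5625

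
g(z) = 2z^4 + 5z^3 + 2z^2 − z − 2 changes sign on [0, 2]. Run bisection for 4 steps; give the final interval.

[0.625, 0.75]

m = 1, g(m) = 6 (+); new bracket [0, 1]
m = 0.5, g(m) = -1.25 (−); new bracket [0.5, 1]
m = 0.75, g(m) = 1.117188 (+); new bracket [0.5, 0.75]
m = 0.625, g(m) = -0.3179 (−); new bracket [0.625, 0.75]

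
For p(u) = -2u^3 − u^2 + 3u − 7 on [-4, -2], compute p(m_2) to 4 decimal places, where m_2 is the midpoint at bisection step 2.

p(-3) = 29 > 0, so the root lies in [-3, -2]
p(-2.5) = 10.5 > 0, so the root lies in [-2.5, -2]

10.5000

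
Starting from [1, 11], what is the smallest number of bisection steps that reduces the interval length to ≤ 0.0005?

15

Width after n steps is 10/2^n. Need 2^n ≥ 10/0.0005 = 20000.
2^14 = 16384 < 20000 ≤ 2^15 = 32768, so n = 15.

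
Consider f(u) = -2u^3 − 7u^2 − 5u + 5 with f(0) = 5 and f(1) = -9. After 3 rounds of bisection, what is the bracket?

[0.5, 0.625]

f(0.5) = 0.5 > 0, so the root lies in [0.5, 1]
f(0.75) = -3.53125 < 0, so the root lies in [0.5, 0.75]
f(0.625) = -1.347656 < 0, so the root lies in [0.5, 0.625]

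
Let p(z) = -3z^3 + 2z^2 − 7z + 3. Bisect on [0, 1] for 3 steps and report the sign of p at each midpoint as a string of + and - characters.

-++

midpoint 0.5: p = -0.375 < 0 → [0, 0.5]
midpoint 0.25: p = 1.328125 > 0 → [0.25, 0.5]
midpoint 0.375: p = 0.498047 > 0 → [0.375, 0.5]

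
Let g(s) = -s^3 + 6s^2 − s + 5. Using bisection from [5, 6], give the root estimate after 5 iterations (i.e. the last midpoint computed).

g(5.5) = 14.625 > 0, so the root lies in [5.5, 6]
g(5.75) = 7.515625 > 0, so the root lies in [5.75, 6]
g(5.875) = 3.439453 > 0, so the root lies in [5.875, 6]
g(5.9375) = 1.2659 > 0, so the root lies in [5.9375, 6]
g(5.96875) = 0.1446 > 0, so the root lies in [5.96875, 6]

5.96875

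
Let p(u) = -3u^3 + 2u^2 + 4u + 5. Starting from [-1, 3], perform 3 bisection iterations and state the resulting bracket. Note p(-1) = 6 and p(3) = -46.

[1.5, 2]

u = 1 gives p = 8, positive; keep [1, 3]
u = 2 gives p = -3, negative; keep [1, 2]
u = 1.5 gives p = 5.375, positive; keep [1.5, 2]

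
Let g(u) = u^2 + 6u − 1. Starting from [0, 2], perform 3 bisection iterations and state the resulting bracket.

u = 1 gives g = 6, positive; keep [0, 1]
u = 0.5 gives g = 2.25, positive; keep [0, 0.5]
u = 0.25 gives g = 0.5625, positive; keep [0, 0.25]

[0, 0.25]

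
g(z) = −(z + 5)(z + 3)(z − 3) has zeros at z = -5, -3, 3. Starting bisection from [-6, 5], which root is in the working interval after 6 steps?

3

g(-0.5) = 39.375 > 0, so the root lies in [-0.5, 5]
g(2.25) = 28.546875 > 0, so the root lies in [2.25, 5]
g(3.625) = -35.712891 < 0, so the root lies in [2.25, 3.625]
g(2.9375) = 2.9456 > 0, so the root lies in [2.9375, 3.625]
g(3.28125) = -14.6297 < 0, so the root lies in [2.9375, 3.28125]
g(3.109375) = -5.4188 < 0, so the root lies in [2.9375, 3.109375]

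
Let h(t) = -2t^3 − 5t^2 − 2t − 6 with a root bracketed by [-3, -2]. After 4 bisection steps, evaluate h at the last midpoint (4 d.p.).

-0.0542

m = -2.5, h(m) = -1 (−); new bracket [-3, -2.5]
m = -2.75, h(m) = 3.28125 (+); new bracket [-2.75, -2.5]
m = -2.625, h(m) = 0.972656 (+); new bracket [-2.625, -2.5]
m = -2.5625, h(m) = -0.0542 (−); new bracket [-2.625, -2.5625]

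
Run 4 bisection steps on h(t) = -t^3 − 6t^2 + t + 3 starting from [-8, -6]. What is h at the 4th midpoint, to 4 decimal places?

1.5645

m = -7, h(m) = 45 (+); new bracket [-7, -6]
m = -6.5, h(m) = 17.625 (+); new bracket [-6.5, -6]
m = -6.25, h(m) = 6.515625 (+); new bracket [-6.25, -6]
m = -6.125, h(m) = 1.5645 (+); new bracket [-6.125, -6]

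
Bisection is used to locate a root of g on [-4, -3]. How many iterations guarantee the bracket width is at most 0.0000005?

Width after n steps is 1/2^n. Need 2^n ≥ 1/0.0000005 = 2000000.
2^20 = 1048576 < 2000000 ≤ 2^21 = 2097152, so n = 21.

21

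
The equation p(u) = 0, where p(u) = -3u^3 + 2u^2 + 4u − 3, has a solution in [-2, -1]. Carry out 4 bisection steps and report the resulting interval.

[-1.1875, -1.125]

p(-1.5) = 5.625 > 0, so the root lies in [-1.5, -1]
p(-1.25) = 0.984375 > 0, so the root lies in [-1.25, -1]
p(-1.125) = -0.697266 < 0, so the root lies in [-1.25, -1.125]
p(-1.1875) = 0.094 > 0, so the root lies in [-1.1875, -1.125]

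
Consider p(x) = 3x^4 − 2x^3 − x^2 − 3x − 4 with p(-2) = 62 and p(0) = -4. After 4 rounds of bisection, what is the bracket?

m = -1, p(m) = 3 (+); new bracket [-1, 0]
m = -0.5, p(m) = -2.3125 (−); new bracket [-1, -0.5]
m = -0.75, p(m) = -0.519531 (−); new bracket [-1, -0.75]
m = -0.875, p(m) = 0.9578 (+); new bracket [-0.875, -0.75]

[-0.875, -0.75]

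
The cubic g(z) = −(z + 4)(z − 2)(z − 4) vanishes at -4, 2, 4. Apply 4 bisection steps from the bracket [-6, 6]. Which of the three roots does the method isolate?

midpoint 0: g = -32 < 0 → [-6, 0]
midpoint -3: g = -35 < 0 → [-6, -3]
midpoint -4.5: g = 27.625 > 0 → [-4.5, -3]
midpoint -3.75: g = -11.1406 < 0 → [-4.5, -3.75]

-4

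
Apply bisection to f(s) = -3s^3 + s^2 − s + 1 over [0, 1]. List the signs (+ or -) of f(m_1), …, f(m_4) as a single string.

+-+-

midpoint 0.5: f = 0.375 > 0 → [0.5, 1]
midpoint 0.75: f = -0.453125 < 0 → [0.5, 0.75]
midpoint 0.625: f = 0.033203 > 0 → [0.625, 0.75]
midpoint 0.6875: f = -0.1897 < 0 → [0.625, 0.6875]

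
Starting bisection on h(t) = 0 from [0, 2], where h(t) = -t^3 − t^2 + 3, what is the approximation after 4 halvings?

h(1) = 1 > 0, so the root lies in [1, 2]
h(1.5) = -2.625 < 0, so the root lies in [1, 1.5]
h(1.25) = -0.515625 < 0, so the root lies in [1, 1.25]
h(1.125) = 0.3105 > 0, so the root lies in [1.125, 1.25]

1.125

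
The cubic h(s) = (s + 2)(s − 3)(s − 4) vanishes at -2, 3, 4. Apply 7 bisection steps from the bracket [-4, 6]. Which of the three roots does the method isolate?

-2

m = 1, h(m) = 18 (+); new bracket [-4, 1]
m = -1.5, h(m) = 12.375 (+); new bracket [-4, -1.5]
m = -2.75, h(m) = -29.109375 (−); new bracket [-2.75, -1.5]
m = -2.125, h(m) = -3.9238 (−); new bracket [-2.125, -1.5]
m = -1.8125, h(m) = 5.2449 (+); new bracket [-2.125, -1.8125]
m = -1.96875, h(m) = 0.9268 (+); new bracket [-2.125, -1.96875]
m = -2.046875, h(m) = -1.4305 (−); new bracket [-2.046875, -1.96875]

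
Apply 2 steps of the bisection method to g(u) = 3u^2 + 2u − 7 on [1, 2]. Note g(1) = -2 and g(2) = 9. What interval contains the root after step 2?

m = 1.5, g(m) = 2.75 (+); new bracket [1, 1.5]
m = 1.25, g(m) = 0.1875 (+); new bracket [1, 1.25]

[1, 1.25]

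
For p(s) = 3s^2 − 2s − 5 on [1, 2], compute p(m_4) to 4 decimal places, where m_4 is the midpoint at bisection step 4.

0.1680

midpoint 1.5: p = -1.25 < 0 → [1.5, 2]
midpoint 1.75: p = 0.6875 > 0 → [1.5, 1.75]
midpoint 1.625: p = -0.328125 < 0 → [1.625, 1.75]
midpoint 1.6875: p = 0.168 > 0 → [1.625, 1.6875]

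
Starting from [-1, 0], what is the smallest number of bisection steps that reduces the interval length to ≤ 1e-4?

14

Width after n steps is 1/2^n. Need 2^n ≥ 1/1e-4 = 10000.
2^13 = 8192 < 10000 ≤ 2^14 = 16384, so n = 14.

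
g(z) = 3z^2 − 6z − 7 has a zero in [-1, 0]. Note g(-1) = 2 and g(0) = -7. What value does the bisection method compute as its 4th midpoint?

-0.8125

z = -0.5 gives g = -3.25, negative; keep [-1, -0.5]
z = -0.75 gives g = -0.8125, negative; keep [-1, -0.75]
z = -0.875 gives g = 0.546875, positive; keep [-0.875, -0.75]
z = -0.8125 gives g = -0.1445, negative; keep [-0.875, -0.8125]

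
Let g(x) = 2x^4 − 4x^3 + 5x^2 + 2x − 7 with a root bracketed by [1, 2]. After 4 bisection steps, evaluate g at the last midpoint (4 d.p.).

-0.2954

x = 1.5 gives g = 3.875, positive; keep [1, 1.5]
x = 1.25 gives g = 0.382812, positive; keep [1, 1.25]
x = 1.125 gives g = -0.913574, negative; keep [1.125, 1.25]
x = 1.1875 gives g = -0.2954, negative; keep [1.1875, 1.25]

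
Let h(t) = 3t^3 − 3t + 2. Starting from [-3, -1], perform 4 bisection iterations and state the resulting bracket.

midpoint -2: h = -16 < 0 → [-2, -1]
midpoint -1.5: h = -3.625 < 0 → [-1.5, -1]
midpoint -1.25: h = -0.109375 < 0 → [-1.25, -1]
midpoint -1.125: h = 1.1035 > 0 → [-1.25, -1.125]

[-1.25, -1.125]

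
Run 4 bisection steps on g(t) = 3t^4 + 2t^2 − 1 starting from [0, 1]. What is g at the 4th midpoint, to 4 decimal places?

midpoint 0.5: g = -0.3125 < 0 → [0.5, 1]
midpoint 0.75: g = 1.074219 > 0 → [0.5, 0.75]
midpoint 0.625: g = 0.239014 > 0 → [0.5, 0.625]
midpoint 0.5625: g = -0.0668 < 0 → [0.5625, 0.625]

-0.0668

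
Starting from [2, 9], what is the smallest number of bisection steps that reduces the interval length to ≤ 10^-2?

Width after n steps is 7/2^n. Need 2^n ≥ 7/10^-2 = 700.
2^9 = 512 < 700 ≤ 2^10 = 1024, so n = 10.

10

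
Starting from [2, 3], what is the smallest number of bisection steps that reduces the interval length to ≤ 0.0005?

Width after n steps is 1/2^n. Need 2^n ≥ 1/0.0005 = 2000.
2^10 = 1024 < 2000 ≤ 2^11 = 2048, so n = 11.

11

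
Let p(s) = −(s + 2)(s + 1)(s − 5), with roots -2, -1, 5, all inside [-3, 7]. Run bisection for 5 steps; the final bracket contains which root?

p(2) = 36 > 0, so the root lies in [2, 7]
p(4.5) = 17.875 > 0, so the root lies in [4.5, 7]
p(5.75) = -39.234375 < 0, so the root lies in [4.5, 5.75]
p(5.125) = -5.4551 < 0, so the root lies in [4.5, 5.125]
p(4.8125) = 7.4246 > 0, so the root lies in [4.8125, 5.125]

5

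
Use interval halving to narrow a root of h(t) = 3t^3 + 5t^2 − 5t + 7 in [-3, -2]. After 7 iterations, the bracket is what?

m = -2.5, h(m) = 3.875 (+); new bracket [-3, -2.5]
m = -2.75, h(m) = -3.828125 (−); new bracket [-2.75, -2.5]
m = -2.625, h(m) = 0.314453 (+); new bracket [-2.75, -2.625]
m = -2.6875, h(m) = -1.6819 (−); new bracket [-2.6875, -2.625]
m = -2.65625, h(m) = -0.6653 (−); new bracket [-2.65625, -2.625]
m = -2.640625, h(m) = -0.1708 (−); new bracket [-2.640625, -2.625]
m = -2.6328125, h(m) = 0.073 (+); new bracket [-2.640625, -2.6328125]

[-2.640625, -2.6328125]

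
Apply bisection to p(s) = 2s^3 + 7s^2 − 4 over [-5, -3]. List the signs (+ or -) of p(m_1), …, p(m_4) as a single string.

p(-4) = -20 < 0, so the root lies in [-4, -3]
p(-3.5) = -4 < 0, so the root lies in [-3.5, -3]
p(-3.25) = 1.28125 > 0, so the root lies in [-3.5, -3.25]
p(-3.375) = -1.1523 < 0, so the root lies in [-3.375, -3.25]

--+-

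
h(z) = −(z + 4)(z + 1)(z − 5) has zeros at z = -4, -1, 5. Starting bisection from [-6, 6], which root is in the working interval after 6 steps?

5

z = 0 gives h = 20, positive; keep [0, 6]
z = 3 gives h = 56, positive; keep [3, 6]
z = 4.5 gives h = 23.375, positive; keep [4.5, 6]
z = 5.25 gives h = -14.4531, negative; keep [4.5, 5.25]
z = 4.875 gives h = 6.5176, positive; keep [4.875, 5.25]
z = 5.0625 gives h = -3.4338, negative; keep [4.875, 5.0625]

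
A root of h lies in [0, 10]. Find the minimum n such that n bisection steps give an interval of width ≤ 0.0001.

17

Width after n steps is 10/2^n. Need 2^n ≥ 10/0.0001 = 100000.
2^16 = 65536 < 100000 ≤ 2^17 = 131072, so n = 17.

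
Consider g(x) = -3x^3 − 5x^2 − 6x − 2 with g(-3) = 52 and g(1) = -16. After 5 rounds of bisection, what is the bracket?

m = -1, g(m) = 2 (+); new bracket [-1, 1]
m = 0, g(m) = -2 (−); new bracket [-1, 0]
m = -0.5, g(m) = 0.125 (+); new bracket [-0.5, 0]
m = -0.25, g(m) = -0.7656 (−); new bracket [-0.5, -0.25]
m = -0.375, g(m) = -0.2949 (−); new bracket [-0.5, -0.375]

[-0.5, -0.375]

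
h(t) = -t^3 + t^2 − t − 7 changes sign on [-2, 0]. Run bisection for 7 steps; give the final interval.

m = -1, h(m) = -4 (−); new bracket [-2, -1]
m = -1.5, h(m) = 0.125 (+); new bracket [-1.5, -1]
m = -1.25, h(m) = -2.234375 (−); new bracket [-1.5, -1.25]
m = -1.375, h(m) = -1.1348 (−); new bracket [-1.5, -1.375]
m = -1.4375, h(m) = -0.5256 (−); new bracket [-1.5, -1.4375]
m = -1.46875, h(m) = -0.2056 (−); new bracket [-1.5, -1.46875]
m = -1.484375, h(m) = -0.0416 (−); new bracket [-1.5, -1.484375]

[-1.5, -1.484375]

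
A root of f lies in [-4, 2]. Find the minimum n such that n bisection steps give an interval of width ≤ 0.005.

Width after n steps is 6/2^n. Need 2^n ≥ 6/0.005 = 1200.
2^10 = 1024 < 1200 ≤ 2^11 = 2048, so n = 11.

11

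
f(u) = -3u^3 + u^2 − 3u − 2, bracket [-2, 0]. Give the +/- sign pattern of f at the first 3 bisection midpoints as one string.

m = -1, f(m) = 5 (+); new bracket [-1, 0]
m = -0.5, f(m) = 0.125 (+); new bracket [-0.5, 0]
m = -0.25, f(m) = -1.140625 (−); new bracket [-0.5, -0.25]

++-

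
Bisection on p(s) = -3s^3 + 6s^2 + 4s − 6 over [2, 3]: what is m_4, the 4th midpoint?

p(2.5) = -5.375 < 0, so the root lies in [2, 2.5]
p(2.25) = -0.796875 < 0, so the root lies in [2, 2.25]
p(2.125) = 0.806641 > 0, so the root lies in [2.125, 2.25]
p(2.1875) = 0.0583 > 0, so the root lies in [2.1875, 2.25]

2.1875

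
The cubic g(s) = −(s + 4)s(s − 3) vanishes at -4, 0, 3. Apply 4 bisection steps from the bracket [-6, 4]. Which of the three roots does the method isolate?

-4

g(-1) = -12 < 0, so the root lies in [-6, -1]
g(-3.5) = -11.375 < 0, so the root lies in [-6, -3.5]
g(-4.75) = 27.609375 > 0, so the root lies in [-4.75, -3.5]
g(-4.125) = 3.6738 > 0, so the root lies in [-4.125, -3.5]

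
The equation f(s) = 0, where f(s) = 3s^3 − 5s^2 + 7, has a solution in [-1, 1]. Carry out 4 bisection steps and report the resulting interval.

[-1, -0.875]

s = 0 gives f = 7, positive; keep [-1, 0]
s = -0.5 gives f = 5.375, positive; keep [-1, -0.5]
s = -0.75 gives f = 2.921875, positive; keep [-1, -0.75]
s = -0.875 gives f = 1.1621, positive; keep [-1, -0.875]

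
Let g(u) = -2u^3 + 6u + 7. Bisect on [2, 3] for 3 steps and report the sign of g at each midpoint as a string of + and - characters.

m = 2.5, g(m) = -9.25 (−); new bracket [2, 2.5]
m = 2.25, g(m) = -2.28125 (−); new bracket [2, 2.25]
m = 2.125, g(m) = 0.558594 (+); new bracket [2.125, 2.25]

--+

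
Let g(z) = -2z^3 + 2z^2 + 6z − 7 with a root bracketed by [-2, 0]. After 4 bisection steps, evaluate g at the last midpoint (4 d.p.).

midpoint -1: g = -9 < 0 → [-2, -1]
midpoint -1.5: g = -4.75 < 0 → [-2, -1.5]
midpoint -1.75: g = -0.65625 < 0 → [-2, -1.75]
midpoint -1.875: g = 1.9648 > 0 → [-1.875, -1.75]

1.9648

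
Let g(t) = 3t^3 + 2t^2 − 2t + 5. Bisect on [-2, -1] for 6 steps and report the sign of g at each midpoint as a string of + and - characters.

+-+-+-

g(-1.5) = 2.375 > 0, so the root lies in [-2, -1.5]
g(-1.75) = -1.453125 < 0, so the root lies in [-1.75, -1.5]
g(-1.625) = 0.658203 > 0, so the root lies in [-1.75, -1.625]
g(-1.6875) = -0.3459 < 0, so the root lies in [-1.6875, -1.625]
g(-1.65625) = 0.1687 > 0, so the root lies in [-1.6875, -1.65625]
g(-1.671875) = -0.0854 < 0, so the root lies in [-1.671875, -1.65625]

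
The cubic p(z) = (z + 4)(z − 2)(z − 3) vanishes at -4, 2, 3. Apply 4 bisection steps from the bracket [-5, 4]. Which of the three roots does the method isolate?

p(-0.5) = 30.625 > 0, so the root lies in [-5, -0.5]
p(-2.75) = 34.140625 > 0, so the root lies in [-5, -2.75]
p(-3.875) = 5.048828 > 0, so the root lies in [-5, -3.875]
p(-4.4375) = -20.947 < 0, so the root lies in [-4.4375, -3.875]

-4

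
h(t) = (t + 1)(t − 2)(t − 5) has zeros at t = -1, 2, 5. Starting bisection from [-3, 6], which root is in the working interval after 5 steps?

-1

h(1.5) = 4.375 > 0, so the root lies in [-3, 1.5]
h(-0.75) = 3.953125 > 0, so the root lies in [-3, -0.75]
h(-1.875) = -23.310547 < 0, so the root lies in [-1.875, -0.75]
h(-1.3125) = -6.5344 < 0, so the root lies in [-1.3125, -0.75]
h(-1.03125) = -0.5713 < 0, so the root lies in [-1.03125, -0.75]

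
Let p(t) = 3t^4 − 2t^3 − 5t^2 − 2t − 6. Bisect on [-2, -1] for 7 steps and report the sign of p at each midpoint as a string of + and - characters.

m = -1.5, p(m) = 7.6875 (+); new bracket [-1.5, -1]
m = -1.25, p(m) = -0.082031 (−); new bracket [-1.5, -1.25]
m = -1.375, p(m) = 3.219482 (+); new bracket [-1.375, -1.25]
m = -1.3125, p(m) = 1.4363 (+); new bracket [-1.3125, -1.25]
m = -1.28125, p(m) = 0.6457 (+); new bracket [-1.28125, -1.25]
m = -1.265625, p(m) = 0.2741 (+); new bracket [-1.265625, -1.25]
m = -1.2578125, p(m) = 0.0942 (+); new bracket [-1.2578125, -1.25]

+-+++++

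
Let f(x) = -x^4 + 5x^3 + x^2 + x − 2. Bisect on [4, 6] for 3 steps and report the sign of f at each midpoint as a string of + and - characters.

f(5) = 28 > 0, so the root lies in [5, 6]
f(5.5) = -49.4375 < 0, so the root lies in [5, 5.5]
f(5.25) = -5.363281 < 0, so the root lies in [5, 5.25]

+--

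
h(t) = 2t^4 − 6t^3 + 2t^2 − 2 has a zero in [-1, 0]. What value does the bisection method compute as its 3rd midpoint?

-0.625

midpoint -0.5: h = -0.625 < 0 → [-1, -0.5]
midpoint -0.75: h = 2.289062 > 0 → [-0.75, -0.5]
midpoint -0.625: h = 0.55127 > 0 → [-0.625, -0.5]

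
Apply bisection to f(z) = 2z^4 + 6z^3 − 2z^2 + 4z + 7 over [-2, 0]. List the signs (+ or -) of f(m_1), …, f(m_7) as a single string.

m = -1, f(m) = -3 (−); new bracket [-1, 0]
m = -0.5, f(m) = 3.875 (+); new bracket [-1, -0.5]
m = -0.75, f(m) = 0.976562 (+); new bracket [-1, -0.75]
m = -0.875, f(m) = -0.8784 (−); new bracket [-0.875, -0.75]
m = -0.8125, f(m) = 0.083 (+); new bracket [-0.875, -0.8125]
m = -0.84375, f(m) = -0.3892 (−); new bracket [-0.84375, -0.8125]
m = -0.828125, f(m) = -0.151 (−); new bracket [-0.828125, -0.8125]

-++-+--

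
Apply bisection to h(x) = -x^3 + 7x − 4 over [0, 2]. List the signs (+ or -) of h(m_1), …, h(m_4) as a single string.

midpoint 1: h = 2 > 0 → [0, 1]
midpoint 0.5: h = -0.625 < 0 → [0.5, 1]
midpoint 0.75: h = 0.828125 > 0 → [0.5, 0.75]
midpoint 0.625: h = 0.1309 > 0 → [0.5, 0.625]

+-++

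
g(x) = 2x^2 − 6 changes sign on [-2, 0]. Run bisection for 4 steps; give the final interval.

[-1.75, -1.625]

midpoint -1: g = -4 < 0 → [-2, -1]
midpoint -1.5: g = -1.5 < 0 → [-2, -1.5]
midpoint -1.75: g = 0.125 > 0 → [-1.75, -1.5]
midpoint -1.625: g = -0.7188 < 0 → [-1.75, -1.625]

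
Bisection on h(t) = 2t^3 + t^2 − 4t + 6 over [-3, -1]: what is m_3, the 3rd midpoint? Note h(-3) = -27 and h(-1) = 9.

t = -2 gives h = 2, positive; keep [-3, -2]
t = -2.5 gives h = -9, negative; keep [-2.5, -2]
t = -2.25 gives h = -2.71875, negative; keep [-2.25, -2]

-2.25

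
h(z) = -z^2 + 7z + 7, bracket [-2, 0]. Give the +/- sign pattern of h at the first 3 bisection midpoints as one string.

m = -1, h(m) = -1 (−); new bracket [-1, 0]
m = -0.5, h(m) = 3.25 (+); new bracket [-1, -0.5]
m = -0.75, h(m) = 1.1875 (+); new bracket [-1, -0.75]

-++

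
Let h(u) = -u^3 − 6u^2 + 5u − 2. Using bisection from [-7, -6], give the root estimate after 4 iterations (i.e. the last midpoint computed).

m = -6.5, h(m) = -13.375 (−); new bracket [-7, -6.5]
m = -6.75, h(m) = -1.578125 (−); new bracket [-7, -6.75]
m = -6.875, h(m) = 4.982422 (+); new bracket [-6.875, -6.75]
m = -6.8125, h(m) = 1.6458 (+); new bracket [-6.8125, -6.75]

-6.8125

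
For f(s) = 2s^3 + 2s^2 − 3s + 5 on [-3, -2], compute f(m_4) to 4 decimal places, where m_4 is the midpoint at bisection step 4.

0.1978

midpoint -2.5: f = -6.25 < 0 → [-2.5, -2]
midpoint -2.25: f = -0.90625 < 0 → [-2.25, -2]
midpoint -2.125: f = 1.214844 > 0 → [-2.25, -2.125]
midpoint -2.1875: f = 0.1978 > 0 → [-2.25, -2.1875]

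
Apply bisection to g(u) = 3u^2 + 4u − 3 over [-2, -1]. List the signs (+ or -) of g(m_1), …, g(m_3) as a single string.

--+

u = -1.5 gives g = -2.25, negative; keep [-2, -1.5]
u = -1.75 gives g = -0.8125, negative; keep [-2, -1.75]
u = -1.875 gives g = 0.046875, positive; keep [-1.875, -1.75]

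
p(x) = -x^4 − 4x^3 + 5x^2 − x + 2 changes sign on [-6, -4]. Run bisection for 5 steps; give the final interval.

m = -5, p(m) = 7 (+); new bracket [-6, -5]
m = -5.5, p(m) = -90.8125 (−); new bracket [-5.5, -5]
m = -5.25, p(m) = -35.816406 (−); new bracket [-5.25, -5]
m = -5.125, p(m) = -12.9846 (−); new bracket [-5.125, -5]
m = -5.0625, p(m) = -2.6485 (−); new bracket [-5.0625, -5]

[-5.0625, -5]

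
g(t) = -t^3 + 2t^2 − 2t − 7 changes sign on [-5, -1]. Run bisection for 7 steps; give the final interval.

[-1.21875, -1.1875]

g(-3) = 44 > 0, so the root lies in [-3, -1]
g(-2) = 13 > 0, so the root lies in [-2, -1]
g(-1.5) = 3.875 > 0, so the root lies in [-1.5, -1]
g(-1.25) = 0.5781 > 0, so the root lies in [-1.25, -1]
g(-1.125) = -0.7949 < 0, so the root lies in [-1.25, -1.125]
g(-1.1875) = -0.1301 < 0, so the root lies in [-1.25, -1.1875]
g(-1.21875) = 0.2185 > 0, so the root lies in [-1.21875, -1.1875]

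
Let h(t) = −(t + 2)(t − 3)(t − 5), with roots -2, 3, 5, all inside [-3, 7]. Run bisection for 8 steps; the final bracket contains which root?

h(2) = -12 < 0, so the root lies in [-3, 2]
h(-0.5) = -28.875 < 0, so the root lies in [-3, -0.5]
h(-1.75) = -8.015625 < 0, so the root lies in [-3, -1.75]
h(-2.375) = 14.8652 > 0, so the root lies in [-2.375, -1.75]
h(-2.0625) = 2.2346 > 0, so the root lies in [-2.0625, -1.75]
h(-1.90625) = -3.1766 < 0, so the root lies in [-2.0625, -1.90625]
h(-1.984375) = -0.5439 < 0, so the root lies in [-2.0625, -1.984375]
h(-2.0234375) = 0.8269 > 0, so the root lies in [-2.0234375, -1.984375]

-2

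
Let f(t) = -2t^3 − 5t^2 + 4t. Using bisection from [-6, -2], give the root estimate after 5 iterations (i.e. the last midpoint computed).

-3.125

m = -4, f(m) = 32 (+); new bracket [-4, -2]
m = -3, f(m) = -3 (−); new bracket [-4, -3]
m = -3.5, f(m) = 10.5 (+); new bracket [-3.5, -3]
m = -3.25, f(m) = 2.8438 (+); new bracket [-3.25, -3]
m = -3.125, f(m) = -0.293 (−); new bracket [-3.25, -3.125]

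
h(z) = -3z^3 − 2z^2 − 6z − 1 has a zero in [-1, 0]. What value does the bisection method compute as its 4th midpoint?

z = -0.5 gives h = 1.875, positive; keep [-0.5, 0]
z = -0.25 gives h = 0.421875, positive; keep [-0.25, 0]
z = -0.125 gives h = -0.275391, negative; keep [-0.25, -0.125]
z = -0.1875 gives h = 0.0745, positive; keep [-0.1875, -0.125]

-0.1875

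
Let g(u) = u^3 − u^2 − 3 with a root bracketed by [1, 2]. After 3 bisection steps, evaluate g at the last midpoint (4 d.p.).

u = 1.5 gives g = -1.875, negative; keep [1.5, 2]
u = 1.75 gives g = -0.703125, negative; keep [1.75, 2]
u = 1.875 gives g = 0.076172, positive; keep [1.75, 1.875]

0.0762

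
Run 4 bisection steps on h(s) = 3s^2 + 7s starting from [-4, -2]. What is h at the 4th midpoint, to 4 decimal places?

0.2969

m = -3, h(m) = 6 (+); new bracket [-3, -2]
m = -2.5, h(m) = 1.25 (+); new bracket [-2.5, -2]
m = -2.25, h(m) = -0.5625 (−); new bracket [-2.5, -2.25]
m = -2.375, h(m) = 0.2969 (+); new bracket [-2.375, -2.25]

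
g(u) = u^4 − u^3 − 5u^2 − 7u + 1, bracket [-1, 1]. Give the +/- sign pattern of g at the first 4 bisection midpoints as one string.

+--+

m = 0, g(m) = 1 (+); new bracket [0, 1]
m = 0.5, g(m) = -3.8125 (−); new bracket [0, 0.5]
m = 0.25, g(m) = -1.074219 (−); new bracket [0, 0.25]
m = 0.125, g(m) = 0.0452 (+); new bracket [0.125, 0.25]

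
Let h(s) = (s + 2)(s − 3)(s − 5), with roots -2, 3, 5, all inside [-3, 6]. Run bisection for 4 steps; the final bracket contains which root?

midpoint 1.5: h = 18.375 > 0 → [-3, 1.5]
midpoint -0.75: h = 26.953125 > 0 → [-3, -0.75]
midpoint -1.875: h = 4.189453 > 0 → [-3, -1.875]
midpoint -2.4375: h = -17.6931 < 0 → [-2.4375, -1.875]

-2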